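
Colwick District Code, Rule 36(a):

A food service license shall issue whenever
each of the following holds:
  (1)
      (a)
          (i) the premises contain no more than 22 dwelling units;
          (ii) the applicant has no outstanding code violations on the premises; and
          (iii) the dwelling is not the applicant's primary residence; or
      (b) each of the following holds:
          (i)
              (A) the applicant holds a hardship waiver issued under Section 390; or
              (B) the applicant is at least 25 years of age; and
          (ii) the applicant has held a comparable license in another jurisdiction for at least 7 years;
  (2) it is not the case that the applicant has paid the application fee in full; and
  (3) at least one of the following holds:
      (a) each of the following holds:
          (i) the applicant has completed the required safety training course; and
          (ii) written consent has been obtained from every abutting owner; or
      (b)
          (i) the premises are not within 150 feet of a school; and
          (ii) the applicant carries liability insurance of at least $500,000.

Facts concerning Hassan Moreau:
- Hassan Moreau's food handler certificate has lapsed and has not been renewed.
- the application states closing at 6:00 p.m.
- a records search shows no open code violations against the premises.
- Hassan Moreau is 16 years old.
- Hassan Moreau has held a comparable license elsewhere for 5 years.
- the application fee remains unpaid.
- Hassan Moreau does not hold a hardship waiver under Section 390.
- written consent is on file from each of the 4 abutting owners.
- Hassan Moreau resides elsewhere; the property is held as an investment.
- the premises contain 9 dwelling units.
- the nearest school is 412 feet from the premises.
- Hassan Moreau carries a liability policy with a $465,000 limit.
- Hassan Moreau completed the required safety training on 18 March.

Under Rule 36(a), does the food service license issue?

Yes — granted.

(i) ≤ 22 units — met.
(ii) no code violations — holds.
(iii) not (primary residence) — met.
(a): T AND T AND T → true.
(A) hardship waiver — fails.
(B) age ≥ 25 — not met.
(i): F OR F → false.
(ii) prior license ≥ 7 yr — not satisfied.
So (b) is not satisfied (F AND F).
(1) = T OR F = true.
(2) not (fee paid) — met.
(i) safety training — satisfied.
(ii) all abutters consent — holds.
So (a) is satisfied (T AND T).
(i) ≥150 ft from school — met.
(ii) insurance ≥ $500,000 — not satisfied.
So (b) is not satisfied (T AND F).
So (3) is satisfied (T OR F).
Overall: T AND T AND T → true.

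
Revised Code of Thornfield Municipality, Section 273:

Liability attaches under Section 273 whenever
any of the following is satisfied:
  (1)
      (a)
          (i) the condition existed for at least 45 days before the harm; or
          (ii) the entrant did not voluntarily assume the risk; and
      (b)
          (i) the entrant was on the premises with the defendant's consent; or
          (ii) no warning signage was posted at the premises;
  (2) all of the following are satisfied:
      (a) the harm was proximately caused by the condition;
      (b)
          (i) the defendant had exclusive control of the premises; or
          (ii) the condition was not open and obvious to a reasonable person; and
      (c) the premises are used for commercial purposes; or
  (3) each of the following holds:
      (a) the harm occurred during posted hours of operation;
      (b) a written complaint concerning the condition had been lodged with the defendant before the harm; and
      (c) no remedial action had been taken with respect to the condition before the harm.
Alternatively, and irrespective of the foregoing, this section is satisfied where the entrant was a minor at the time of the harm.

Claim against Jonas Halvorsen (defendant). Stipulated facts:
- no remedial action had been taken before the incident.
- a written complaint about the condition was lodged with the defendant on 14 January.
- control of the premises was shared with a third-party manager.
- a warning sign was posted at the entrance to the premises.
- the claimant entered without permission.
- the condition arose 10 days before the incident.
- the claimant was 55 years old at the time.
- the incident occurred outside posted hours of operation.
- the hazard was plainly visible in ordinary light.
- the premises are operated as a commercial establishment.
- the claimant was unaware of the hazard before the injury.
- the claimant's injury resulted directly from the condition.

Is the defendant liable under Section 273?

No — not liable.

(i) condition ≥45 days old — not met.
(ii) no assumed risk — holds.
(a): F OR T → true.
(i) consent to enter — not satisfied.
(ii) no signage posted — not satisfied.
(b) = F OR F = false.
So (1) is not satisfied (T AND F).
(a) proximate cause — holds.
(i) exclusive control — fails.
(ii) not open/obvious — not satisfied.
(b) = F OR F = false.
(c) commercial use — met.
(2): T AND F AND T → false.
(a) during posted hours — fails.
(b) complaint lodged — satisfied.
(c) no remedial action — met.
(3): F AND T AND T → false.
So Overall is not satisfied (F OR F OR F).
Exception (entrant a minor) — not satisfied.
Result: main false OR exception false → false.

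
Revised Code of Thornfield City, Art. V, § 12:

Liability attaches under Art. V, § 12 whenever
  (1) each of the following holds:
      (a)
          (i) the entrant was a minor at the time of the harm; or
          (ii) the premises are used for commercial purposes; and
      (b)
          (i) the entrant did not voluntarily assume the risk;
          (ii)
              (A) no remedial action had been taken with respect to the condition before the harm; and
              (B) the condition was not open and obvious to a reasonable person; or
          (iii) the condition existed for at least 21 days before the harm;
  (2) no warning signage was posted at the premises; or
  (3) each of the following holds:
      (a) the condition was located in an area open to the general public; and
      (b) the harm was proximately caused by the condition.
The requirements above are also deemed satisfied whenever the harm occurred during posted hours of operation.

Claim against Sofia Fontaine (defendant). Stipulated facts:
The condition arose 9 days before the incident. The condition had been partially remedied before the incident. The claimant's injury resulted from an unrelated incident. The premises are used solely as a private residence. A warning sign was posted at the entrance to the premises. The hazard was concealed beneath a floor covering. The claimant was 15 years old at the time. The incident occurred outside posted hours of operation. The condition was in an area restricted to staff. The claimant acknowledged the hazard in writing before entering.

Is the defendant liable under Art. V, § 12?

No — not liable.

(i) entrant a minor — met.
(ii) commercial use — not satisfied.
(a) = T OR F = true.
(i) no assumed risk — fails.
(A) no remedial action — fails.
(B) not open/obvious — satisfied.
(ii): F AND T → false.
(iii) condition ≥21 days old — fails.
So (b) is not satisfied (F OR F OR F).
(1) = T AND F = false.
(2) no signage posted — fails.
(a) public area — not satisfied.
(b) proximate cause — not met.
(3): F AND F → false.
So Overall is not satisfied (F OR F OR F).
Exception (during posted hours) — not satisfied.
Result: main false OR exception false → false.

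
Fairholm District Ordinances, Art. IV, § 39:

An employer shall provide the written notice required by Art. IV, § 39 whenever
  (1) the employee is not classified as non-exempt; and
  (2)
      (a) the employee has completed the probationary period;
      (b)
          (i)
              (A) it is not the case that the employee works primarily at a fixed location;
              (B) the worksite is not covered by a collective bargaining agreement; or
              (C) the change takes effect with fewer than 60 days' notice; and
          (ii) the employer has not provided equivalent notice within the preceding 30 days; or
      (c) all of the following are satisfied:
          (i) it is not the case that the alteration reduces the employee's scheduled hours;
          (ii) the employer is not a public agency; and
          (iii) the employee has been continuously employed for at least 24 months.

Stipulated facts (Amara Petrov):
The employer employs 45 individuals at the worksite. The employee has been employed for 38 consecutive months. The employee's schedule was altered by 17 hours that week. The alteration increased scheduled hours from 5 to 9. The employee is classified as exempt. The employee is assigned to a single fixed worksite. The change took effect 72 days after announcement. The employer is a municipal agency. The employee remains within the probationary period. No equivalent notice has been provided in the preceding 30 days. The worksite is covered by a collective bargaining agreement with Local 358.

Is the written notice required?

(1) not (non-exempt) — holds.
(a) past probation — not satisfied.
(A) not (fixed location) — not met.
(B) no CBA — not satisfied.
(C) < 60 days' notice — not met.
So (i) is not satisfied (F OR F OR F).
(ii) no recent notice — met.
So (b) is not satisfied (F AND T).
(i) not (hours reduced) — satisfied.
(ii) not (public agency) — not met.
(iii) tenure ≥ 24 mo. — satisfied.
(c): T AND F AND T → false.
(2) = F OR F OR F = false.
So Overall is not satisfied (T AND F).

No — not required.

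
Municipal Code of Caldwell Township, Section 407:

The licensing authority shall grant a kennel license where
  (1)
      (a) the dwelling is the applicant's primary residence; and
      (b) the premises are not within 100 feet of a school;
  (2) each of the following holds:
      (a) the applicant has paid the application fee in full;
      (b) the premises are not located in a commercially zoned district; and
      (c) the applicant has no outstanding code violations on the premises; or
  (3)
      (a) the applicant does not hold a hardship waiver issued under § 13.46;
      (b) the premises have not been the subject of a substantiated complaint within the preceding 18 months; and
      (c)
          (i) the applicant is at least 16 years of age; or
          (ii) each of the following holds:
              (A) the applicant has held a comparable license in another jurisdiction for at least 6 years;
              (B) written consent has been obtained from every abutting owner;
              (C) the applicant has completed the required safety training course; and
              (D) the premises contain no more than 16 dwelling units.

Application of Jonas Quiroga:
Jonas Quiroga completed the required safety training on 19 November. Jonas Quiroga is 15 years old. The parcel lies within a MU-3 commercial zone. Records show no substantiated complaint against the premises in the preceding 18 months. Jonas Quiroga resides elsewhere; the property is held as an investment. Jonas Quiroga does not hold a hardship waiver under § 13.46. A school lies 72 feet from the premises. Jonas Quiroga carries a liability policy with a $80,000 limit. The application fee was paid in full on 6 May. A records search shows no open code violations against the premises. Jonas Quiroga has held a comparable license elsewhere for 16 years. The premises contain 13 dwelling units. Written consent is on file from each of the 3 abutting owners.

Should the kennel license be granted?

Yes — granted.

(a) primary residence — fails.
(b) ≥100 ft from school — not satisfied.
(1): F AND F → false.
(a) fee paid — satisfied.
(b) not (commercially zoned) — not satisfied.
(c) no code violations — satisfied.
So (2) is not satisfied (T AND F AND T).
(a) not (hardship waiver) — satisfied.
(b) no complaint in 18 mo. — met.
(i) age ≥ 16 — not met.
(A) prior license ≥ 6 yr — satisfied.
(B) all abutters consent — holds.
(C) safety training — holds.
(D) ≤ 16 units — met.
(ii): T AND T AND T AND T → true.
(c) = F OR T = true.
So (3) is satisfied (T AND T AND T).
Overall: F OR F OR T → true.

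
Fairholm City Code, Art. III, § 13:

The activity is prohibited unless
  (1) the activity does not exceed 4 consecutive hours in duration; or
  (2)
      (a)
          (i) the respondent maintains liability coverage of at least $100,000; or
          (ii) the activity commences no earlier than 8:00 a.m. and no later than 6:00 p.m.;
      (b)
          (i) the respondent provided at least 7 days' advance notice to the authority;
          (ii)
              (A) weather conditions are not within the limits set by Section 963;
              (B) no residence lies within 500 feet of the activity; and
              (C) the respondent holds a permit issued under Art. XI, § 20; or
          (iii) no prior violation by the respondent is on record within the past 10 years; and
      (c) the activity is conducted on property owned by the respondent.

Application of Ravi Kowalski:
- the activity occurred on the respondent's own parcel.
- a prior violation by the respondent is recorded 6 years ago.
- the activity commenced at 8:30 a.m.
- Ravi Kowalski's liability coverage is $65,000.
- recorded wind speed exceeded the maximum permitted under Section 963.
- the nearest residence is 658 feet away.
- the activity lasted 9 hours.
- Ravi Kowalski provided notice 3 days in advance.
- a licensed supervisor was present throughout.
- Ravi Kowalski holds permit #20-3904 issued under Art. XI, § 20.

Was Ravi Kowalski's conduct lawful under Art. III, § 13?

Yes — lawful.

(1) ≤ 4 hrs duration — fails.
(i) coverage ≥ $100,000 — fails.
(ii) start within hours — satisfied.
So (a) is satisfied (F OR T).
(i) ≥7 days' notice — not satisfied.
(A) not (weather ok) — satisfied.
(B) no residence in 500 ft — holds.
(C) holds permit — satisfied.
(ii): T AND T AND T → true.
(iii) no prior violation — not satisfied.
So (b) is satisfied (F OR T OR F).
(c) own property — met.
(2): T AND T AND T → true.
So Overall is satisfied (F OR T).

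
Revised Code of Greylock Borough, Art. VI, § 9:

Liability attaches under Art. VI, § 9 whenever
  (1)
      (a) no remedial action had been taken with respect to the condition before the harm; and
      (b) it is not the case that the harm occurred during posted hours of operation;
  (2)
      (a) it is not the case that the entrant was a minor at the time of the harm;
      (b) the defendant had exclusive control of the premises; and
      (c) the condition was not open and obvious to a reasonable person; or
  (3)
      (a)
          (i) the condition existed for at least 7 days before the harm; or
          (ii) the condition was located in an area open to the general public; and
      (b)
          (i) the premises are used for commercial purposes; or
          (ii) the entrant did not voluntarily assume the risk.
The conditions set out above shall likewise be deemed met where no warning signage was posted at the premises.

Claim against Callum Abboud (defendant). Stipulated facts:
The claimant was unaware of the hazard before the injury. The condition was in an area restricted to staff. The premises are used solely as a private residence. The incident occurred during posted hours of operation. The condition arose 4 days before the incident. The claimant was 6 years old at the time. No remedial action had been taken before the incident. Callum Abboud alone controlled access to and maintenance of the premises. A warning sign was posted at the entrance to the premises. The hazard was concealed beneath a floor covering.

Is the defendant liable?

(a) no remedial action — holds.
(b) not (during posted hours) — fails.
(1) = T AND F = false.
(a) not (entrant a minor) — not met.
(b) exclusive control — met.
(c) not open/obvious — met.
So (2) is not satisfied (F AND T AND T).
(i) condition ≥7 days old — not satisfied.
(ii) public area — not satisfied.
(a): F OR F → false.
(i) commercial use — fails.
(ii) no assumed risk — satisfied.
(b) = F OR T = true.
(3): F AND T → false.
So Overall is not satisfied (F OR F OR F).
Exception (no signage posted) — not satisfied.
Result: main false OR exception false → false.

No — not liable.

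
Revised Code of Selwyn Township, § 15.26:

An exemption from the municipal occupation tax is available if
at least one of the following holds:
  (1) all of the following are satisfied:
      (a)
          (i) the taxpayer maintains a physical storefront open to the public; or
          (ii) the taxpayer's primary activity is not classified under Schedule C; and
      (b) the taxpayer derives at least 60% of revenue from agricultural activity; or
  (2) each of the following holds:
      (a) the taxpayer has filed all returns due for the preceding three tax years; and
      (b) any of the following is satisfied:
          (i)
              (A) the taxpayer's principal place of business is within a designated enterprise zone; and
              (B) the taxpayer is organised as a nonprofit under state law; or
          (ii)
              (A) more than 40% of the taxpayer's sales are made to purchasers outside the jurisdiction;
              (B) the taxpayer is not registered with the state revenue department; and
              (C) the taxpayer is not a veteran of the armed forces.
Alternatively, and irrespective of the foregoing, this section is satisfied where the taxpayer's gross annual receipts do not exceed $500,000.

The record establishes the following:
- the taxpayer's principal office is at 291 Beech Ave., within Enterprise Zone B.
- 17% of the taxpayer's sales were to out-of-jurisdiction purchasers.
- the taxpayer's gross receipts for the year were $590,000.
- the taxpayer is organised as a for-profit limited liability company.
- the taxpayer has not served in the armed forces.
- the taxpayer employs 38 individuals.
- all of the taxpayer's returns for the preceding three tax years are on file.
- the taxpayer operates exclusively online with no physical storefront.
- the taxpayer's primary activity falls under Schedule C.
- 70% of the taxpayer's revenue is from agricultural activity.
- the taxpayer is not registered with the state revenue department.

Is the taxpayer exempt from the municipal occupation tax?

No — not exempt.

(i) has storefront — not satisfied.
(ii) not (Schedule C activity) — not satisfied.
(a) = F OR F = false.
(b) ≥60% agricultural — holds.
So (1) is not satisfied (F AND T).
(a) returns current — holds.
(A) in enterprise zone — satisfied.
(B) nonprofit — not satisfied.
(i) = T AND F = false.
(A) >40% out-of-jur. sales — fails.
(B) not (state-registered) — met.
(C) not (veteran) — holds.
So (ii) is not satisfied (F AND T AND T).
(b) = F OR F = false.
(2) = T AND F = false.
Overall: F OR F → false.
Exception (receipts ≤ $500,000) — not satisfied.
Result: main false OR exception false → false.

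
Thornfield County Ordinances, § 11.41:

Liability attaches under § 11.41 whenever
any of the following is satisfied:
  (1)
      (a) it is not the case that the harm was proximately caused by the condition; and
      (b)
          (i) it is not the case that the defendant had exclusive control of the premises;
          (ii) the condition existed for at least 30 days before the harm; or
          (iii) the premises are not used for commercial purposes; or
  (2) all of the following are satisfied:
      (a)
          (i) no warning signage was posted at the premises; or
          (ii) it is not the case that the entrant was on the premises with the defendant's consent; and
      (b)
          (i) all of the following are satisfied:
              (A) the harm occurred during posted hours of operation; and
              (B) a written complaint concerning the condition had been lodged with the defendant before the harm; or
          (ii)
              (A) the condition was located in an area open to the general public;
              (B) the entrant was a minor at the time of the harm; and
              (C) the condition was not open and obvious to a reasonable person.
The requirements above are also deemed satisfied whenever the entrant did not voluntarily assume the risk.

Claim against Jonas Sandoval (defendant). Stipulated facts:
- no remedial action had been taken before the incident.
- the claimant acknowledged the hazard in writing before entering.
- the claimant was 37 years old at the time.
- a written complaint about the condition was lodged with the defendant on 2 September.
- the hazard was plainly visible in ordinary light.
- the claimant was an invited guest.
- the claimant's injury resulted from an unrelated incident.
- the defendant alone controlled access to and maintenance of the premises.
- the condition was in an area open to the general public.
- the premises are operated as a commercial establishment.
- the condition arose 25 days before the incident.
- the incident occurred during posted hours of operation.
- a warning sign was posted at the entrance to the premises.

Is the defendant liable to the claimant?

No — not liable.

(a) not (proximate cause) — met.
(i) not (exclusive control) — not met.
(ii) condition ≥30 days old — fails.
(iii) not (commercial use) — not satisfied.
So (b) is not satisfied (F OR F OR F).
(1): T AND F → false.
(i) no signage posted — not met.
(ii) not (consent to enter) — not satisfied.
(a) = F OR F = false.
(A) during posted hours — met.
(B) complaint lodged — met.
So (i) is satisfied (T AND T).
(A) public area — met.
(B) entrant a minor — fails.
(C) not open/obvious — not satisfied.
(ii): T AND F AND F → false.
(b) = T OR F = true.
So (2) is not satisfied (F AND T).
So Overall is not satisfied (F OR F).
Exception (no assumed risk) — not satisfied.
Result: main false OR exception false → false.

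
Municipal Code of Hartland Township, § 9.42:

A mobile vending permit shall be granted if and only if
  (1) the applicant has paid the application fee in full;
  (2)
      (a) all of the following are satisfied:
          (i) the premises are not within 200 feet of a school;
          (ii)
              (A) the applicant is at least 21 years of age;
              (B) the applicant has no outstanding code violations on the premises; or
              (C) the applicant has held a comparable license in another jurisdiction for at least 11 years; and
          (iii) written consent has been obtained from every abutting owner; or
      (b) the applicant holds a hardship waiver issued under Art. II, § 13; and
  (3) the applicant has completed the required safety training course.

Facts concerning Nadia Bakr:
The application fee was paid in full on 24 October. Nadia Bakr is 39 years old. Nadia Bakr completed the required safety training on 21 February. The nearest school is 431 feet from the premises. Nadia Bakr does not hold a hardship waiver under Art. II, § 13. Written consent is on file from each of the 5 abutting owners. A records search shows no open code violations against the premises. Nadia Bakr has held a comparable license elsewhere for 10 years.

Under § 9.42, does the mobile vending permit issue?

Yes — granted.

(1) fee paid — satisfied.
(i) ≥200 ft from school — met.
(A) age ≥ 21 — satisfied.
(B) no code violations — holds.
(C) prior license ≥ 11 yr — not met.
So (ii) is satisfied (T OR T OR F).
(iii) all abutters consent — met.
So (a) is satisfied (T AND T AND T).
(b) hardship waiver — not satisfied.
(2): T OR F → true.
(3) safety training — satisfied.
Overall = T AND T AND T = true.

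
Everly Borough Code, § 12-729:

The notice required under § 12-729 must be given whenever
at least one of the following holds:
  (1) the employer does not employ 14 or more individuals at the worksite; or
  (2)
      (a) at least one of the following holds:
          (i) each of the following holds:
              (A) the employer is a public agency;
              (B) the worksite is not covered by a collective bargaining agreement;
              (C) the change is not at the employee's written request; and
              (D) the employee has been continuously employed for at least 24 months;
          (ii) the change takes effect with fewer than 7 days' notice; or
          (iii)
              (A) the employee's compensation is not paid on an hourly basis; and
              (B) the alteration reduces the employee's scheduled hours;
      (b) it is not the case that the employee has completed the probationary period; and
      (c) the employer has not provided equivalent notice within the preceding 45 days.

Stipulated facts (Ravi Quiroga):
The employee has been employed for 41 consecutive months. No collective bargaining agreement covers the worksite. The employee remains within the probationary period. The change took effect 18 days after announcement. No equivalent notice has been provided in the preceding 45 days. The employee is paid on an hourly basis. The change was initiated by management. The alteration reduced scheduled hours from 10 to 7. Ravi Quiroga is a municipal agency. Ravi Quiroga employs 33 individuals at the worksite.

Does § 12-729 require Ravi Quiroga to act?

Yes — required.

(1) not (≥ 14 at site) — not satisfied.
(A) public agency — met.
(B) no CBA — holds.
(C) not employee-requested — satisfied.
(D) tenure ≥ 24 mo. — satisfied.
(i) = T AND T AND T AND T = true.
(ii) < 7 days' notice — fails.
(A) not (hourly-paid) — not satisfied.
(B) hours reduced — satisfied.
(iii): F AND T → false.
So (a) is satisfied (T OR F OR F).
(b) not (past probation) — holds.
(c) no recent notice — holds.
(2): T AND T AND T → true.
So Overall is satisfied (F OR T).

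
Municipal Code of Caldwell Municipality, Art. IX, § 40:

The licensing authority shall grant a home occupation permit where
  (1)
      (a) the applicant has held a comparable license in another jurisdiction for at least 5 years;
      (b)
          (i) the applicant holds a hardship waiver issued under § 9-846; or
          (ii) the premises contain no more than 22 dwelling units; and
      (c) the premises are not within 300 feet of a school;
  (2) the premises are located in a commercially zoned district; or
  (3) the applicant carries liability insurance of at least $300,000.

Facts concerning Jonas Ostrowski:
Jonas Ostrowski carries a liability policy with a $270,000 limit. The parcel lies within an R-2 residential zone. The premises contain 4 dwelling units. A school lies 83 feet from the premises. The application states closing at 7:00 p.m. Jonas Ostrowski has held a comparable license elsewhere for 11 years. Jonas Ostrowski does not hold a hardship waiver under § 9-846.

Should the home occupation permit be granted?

No — denied.

(a) prior license ≥ 5 yr — holds.
(i) hardship waiver — not met.
(ii) ≤ 22 units — satisfied.
(b) = F OR T = true.
(c) ≥300 ft from school — not met.
So (1) is not satisfied (T AND T AND F).
(2) commercially zoned — fails.
(3) insurance ≥ $300,000 — not met.
Overall = F OR F OR F = false.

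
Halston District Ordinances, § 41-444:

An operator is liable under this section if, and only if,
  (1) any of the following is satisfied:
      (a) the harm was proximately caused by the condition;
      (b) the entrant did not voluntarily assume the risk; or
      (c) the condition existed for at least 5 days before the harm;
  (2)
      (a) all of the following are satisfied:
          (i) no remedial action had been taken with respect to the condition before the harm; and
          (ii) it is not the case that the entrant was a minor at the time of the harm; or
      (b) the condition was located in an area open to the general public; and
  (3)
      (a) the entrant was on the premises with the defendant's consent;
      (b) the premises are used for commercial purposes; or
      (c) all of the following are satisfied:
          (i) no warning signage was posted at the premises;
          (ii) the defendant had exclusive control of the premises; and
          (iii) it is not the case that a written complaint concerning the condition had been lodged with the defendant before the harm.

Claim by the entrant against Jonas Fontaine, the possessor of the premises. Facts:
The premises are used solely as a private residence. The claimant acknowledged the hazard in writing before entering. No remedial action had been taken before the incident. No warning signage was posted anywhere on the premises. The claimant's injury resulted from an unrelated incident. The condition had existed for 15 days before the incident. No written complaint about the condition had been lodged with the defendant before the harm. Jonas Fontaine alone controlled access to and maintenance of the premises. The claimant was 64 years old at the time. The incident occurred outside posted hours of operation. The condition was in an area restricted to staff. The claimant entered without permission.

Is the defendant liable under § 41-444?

Yes — liable.

(a) proximate cause — not met.
(b) no assumed risk — not met.
(c) condition ≥5 days old — satisfied.
(1): F OR F OR T → true.
(i) no remedial action — met.
(ii) not (entrant a minor) — met.
(a): T AND T → true.
(b) public area — fails.
(2) = T OR F = true.
(a) consent to enter — fails.
(b) commercial use — not satisfied.
(i) no signage posted — satisfied.
(ii) exclusive control — holds.
(iii) not (complaint lodged) — satisfied.
(c) = T AND T AND T = true.
(3): F OR F OR T → true.
Overall = T AND T AND T = true.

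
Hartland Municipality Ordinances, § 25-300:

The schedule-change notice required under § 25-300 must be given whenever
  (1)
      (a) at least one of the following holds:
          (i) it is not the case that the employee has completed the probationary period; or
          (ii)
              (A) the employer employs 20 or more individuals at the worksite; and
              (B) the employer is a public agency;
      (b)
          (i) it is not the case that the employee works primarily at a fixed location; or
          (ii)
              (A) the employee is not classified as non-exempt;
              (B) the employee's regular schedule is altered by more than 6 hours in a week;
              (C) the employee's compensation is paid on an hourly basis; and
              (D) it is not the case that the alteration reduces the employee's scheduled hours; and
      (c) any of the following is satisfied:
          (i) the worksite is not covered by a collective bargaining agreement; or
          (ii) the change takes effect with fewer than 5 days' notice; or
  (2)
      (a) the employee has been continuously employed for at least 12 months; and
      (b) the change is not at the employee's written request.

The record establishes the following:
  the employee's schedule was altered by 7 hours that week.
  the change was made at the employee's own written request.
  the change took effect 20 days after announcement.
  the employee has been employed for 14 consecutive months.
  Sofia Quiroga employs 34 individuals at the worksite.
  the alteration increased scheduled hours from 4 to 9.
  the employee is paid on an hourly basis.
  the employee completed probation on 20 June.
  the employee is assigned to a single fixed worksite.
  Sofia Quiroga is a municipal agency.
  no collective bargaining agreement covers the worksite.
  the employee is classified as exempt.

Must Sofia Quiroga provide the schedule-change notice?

Yes — required.

(i) not (past probation) — not satisfied.
(A) ≥ 20 at site — satisfied.
(B) public agency — satisfied.
So (ii) is satisfied (T AND T).
(a): F OR T → true.
(i) not (fixed location) — not satisfied.
(A) not (non-exempt) — met.
(B) schedule shift > 6h — met.
(C) hourly-paid — holds.
(D) not (hours reduced) — satisfied.
(ii): T AND T AND T AND T → true.
(b): F OR T → true.
(i) no CBA — met.
(ii) < 5 days' notice — not satisfied.
(c): T OR F → true.
So (1) is satisfied (T AND T AND T).
(a) tenure ≥ 12 mo. — holds.
(b) not employee-requested — not met.
So (2) is not satisfied (T AND F).
So Overall is satisfied (T OR F).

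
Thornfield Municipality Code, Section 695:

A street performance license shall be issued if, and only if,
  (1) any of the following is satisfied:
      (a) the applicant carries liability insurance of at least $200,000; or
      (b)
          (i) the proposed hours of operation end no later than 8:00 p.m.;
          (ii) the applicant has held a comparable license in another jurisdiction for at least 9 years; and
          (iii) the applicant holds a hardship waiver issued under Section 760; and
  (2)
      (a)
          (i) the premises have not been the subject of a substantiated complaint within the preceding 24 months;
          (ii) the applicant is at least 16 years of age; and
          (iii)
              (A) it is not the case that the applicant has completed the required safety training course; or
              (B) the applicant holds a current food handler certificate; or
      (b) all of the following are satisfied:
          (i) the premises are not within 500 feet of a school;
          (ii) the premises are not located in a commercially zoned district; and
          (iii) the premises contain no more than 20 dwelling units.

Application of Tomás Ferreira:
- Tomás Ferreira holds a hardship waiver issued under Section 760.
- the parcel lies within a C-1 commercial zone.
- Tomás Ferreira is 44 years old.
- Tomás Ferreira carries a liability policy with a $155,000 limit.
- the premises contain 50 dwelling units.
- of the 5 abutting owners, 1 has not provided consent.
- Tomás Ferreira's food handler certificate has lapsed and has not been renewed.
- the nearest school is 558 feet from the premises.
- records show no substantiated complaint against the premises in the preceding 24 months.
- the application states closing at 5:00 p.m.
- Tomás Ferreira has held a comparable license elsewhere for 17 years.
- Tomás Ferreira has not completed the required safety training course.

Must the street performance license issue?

Yes — granted.

(a) insurance ≥ $200,000 — not met.
(i) closes by 8 p.m. — met.
(ii) prior license ≥ 9 yr — holds.
(iii) hardship waiver — satisfied.
So (b) is satisfied (T AND T AND T).
So (1) is satisfied (F OR T).
(i) no complaint in 24 mo. — met.
(ii) age ≥ 16 — satisfied.
(A) not (safety training) — met.
(B) food handler cert. — not met.
(iii) = T OR F = true.
(a): T AND T AND T → true.
(i) ≥500 ft from school — satisfied.
(ii) not (commercially zoned) — not met.
(iii) ≤ 20 units — not met.
(b) = T AND F AND F = false.
(2) = T OR F = true.
Overall = T AND T = true.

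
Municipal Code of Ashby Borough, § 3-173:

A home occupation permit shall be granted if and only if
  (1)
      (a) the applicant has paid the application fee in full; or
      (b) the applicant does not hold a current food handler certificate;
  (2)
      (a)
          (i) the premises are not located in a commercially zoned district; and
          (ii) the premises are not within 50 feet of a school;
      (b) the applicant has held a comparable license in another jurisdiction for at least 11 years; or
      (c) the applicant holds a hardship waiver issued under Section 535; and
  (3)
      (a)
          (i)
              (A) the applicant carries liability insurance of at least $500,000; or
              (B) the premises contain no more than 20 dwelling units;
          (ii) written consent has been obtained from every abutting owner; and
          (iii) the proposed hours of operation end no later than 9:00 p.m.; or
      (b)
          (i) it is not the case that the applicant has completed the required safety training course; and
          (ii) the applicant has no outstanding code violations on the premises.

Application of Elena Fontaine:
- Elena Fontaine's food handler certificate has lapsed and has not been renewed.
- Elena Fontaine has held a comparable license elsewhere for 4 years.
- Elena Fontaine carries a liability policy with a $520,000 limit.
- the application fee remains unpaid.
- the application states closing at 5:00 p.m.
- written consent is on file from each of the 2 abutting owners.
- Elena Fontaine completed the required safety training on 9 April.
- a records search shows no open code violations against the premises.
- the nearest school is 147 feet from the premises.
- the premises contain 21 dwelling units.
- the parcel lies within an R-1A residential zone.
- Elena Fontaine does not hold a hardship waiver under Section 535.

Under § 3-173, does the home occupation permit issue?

(a) fee paid — not satisfied.
(b) not (food handler cert.) — holds.
So (1) is satisfied (F OR T).
(i) not (commercially zoned) — satisfied.
(ii) ≥50 ft from school — holds.
So (a) is satisfied (T AND T).
(b) prior license ≥ 11 yr — fails.
(c) hardship waiver — not met.
(2) = T OR F OR F = true.
(A) insurance ≥ $500,000 — holds.
(B) ≤ 20 units — fails.
So (i) is satisfied (T OR F).
(ii) all abutters consent — holds.
(iii) closes by 9 p.m. — holds.
So (a) is satisfied (T AND T AND T).
(i) not (safety training) — not satisfied.
(ii) no code violations — met.
(b): F AND T → false.
So (3) is satisfied (T OR F).
So Overall is satisfied (T AND T AND T).

Yes — granted.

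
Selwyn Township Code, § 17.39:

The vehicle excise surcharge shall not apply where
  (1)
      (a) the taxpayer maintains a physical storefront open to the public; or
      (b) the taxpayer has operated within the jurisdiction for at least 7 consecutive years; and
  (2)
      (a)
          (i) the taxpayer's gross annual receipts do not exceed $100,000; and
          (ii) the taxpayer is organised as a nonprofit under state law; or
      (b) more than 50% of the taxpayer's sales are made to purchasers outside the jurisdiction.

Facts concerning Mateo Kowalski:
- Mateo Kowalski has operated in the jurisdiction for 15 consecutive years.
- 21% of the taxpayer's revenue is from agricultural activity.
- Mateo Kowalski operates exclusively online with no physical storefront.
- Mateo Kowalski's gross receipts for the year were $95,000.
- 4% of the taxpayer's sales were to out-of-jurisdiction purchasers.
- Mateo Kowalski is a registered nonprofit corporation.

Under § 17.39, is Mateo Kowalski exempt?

Yes — exempt.

(a) has storefront — fails.
(b) ≥ 7 yrs in jurisdiction — satisfied.
So (1) is satisfied (F OR T).
(i) receipts ≤ $100,000 — holds.
(ii) nonprofit — holds.
(a): T AND T → true.
(b) >50% out-of-jur. sales — not met.
So (2) is satisfied (T OR F).
So Overall is satisfied (T AND T).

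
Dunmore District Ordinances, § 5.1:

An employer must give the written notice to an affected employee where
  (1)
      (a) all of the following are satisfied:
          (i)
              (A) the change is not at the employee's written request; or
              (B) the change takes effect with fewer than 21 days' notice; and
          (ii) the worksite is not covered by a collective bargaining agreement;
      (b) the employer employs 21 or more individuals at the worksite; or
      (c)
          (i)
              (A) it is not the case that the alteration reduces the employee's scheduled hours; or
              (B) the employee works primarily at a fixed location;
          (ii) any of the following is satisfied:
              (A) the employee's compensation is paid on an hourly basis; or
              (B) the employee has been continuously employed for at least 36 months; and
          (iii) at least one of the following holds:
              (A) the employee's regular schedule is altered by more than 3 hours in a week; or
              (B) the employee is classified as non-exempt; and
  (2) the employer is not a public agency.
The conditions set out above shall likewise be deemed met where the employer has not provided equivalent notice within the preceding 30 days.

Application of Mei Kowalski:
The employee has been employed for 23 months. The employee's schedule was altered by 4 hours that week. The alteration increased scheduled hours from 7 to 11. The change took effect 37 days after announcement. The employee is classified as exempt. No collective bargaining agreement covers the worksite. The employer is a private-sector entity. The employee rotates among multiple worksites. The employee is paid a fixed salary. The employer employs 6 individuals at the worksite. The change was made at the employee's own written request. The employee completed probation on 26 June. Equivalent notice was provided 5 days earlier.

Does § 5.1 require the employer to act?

(A) not employee-requested — not satisfied.
(B) < 21 days' notice — not satisfied.
So (i) is not satisfied (F OR F).
(ii) no CBA — holds.
(a) = F AND T = false.
(b) ≥ 21 at site — not satisfied.
(A) not (hours reduced) — holds.
(B) fixed location — not satisfied.
(i) = T OR F = true.
(A) hourly-paid — not satisfied.
(B) tenure ≥ 36 mo. — not satisfied.
(ii): F OR F → false.
(A) schedule shift > 3h — satisfied.
(B) non-exempt — fails.
So (iii) is satisfied (T OR F).
(c) = T AND F AND T = false.
So (1) is not satisfied (F OR F OR F).
(2) not (public agency) — satisfied.
Overall: F AND T → false.
Exception (no recent notice) — not satisfied.
Result: main false OR exception false → false.

No — not required.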